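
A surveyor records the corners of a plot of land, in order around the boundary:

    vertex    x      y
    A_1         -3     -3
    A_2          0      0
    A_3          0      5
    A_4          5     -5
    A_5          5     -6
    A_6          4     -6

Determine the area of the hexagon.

Σ = (0) + (0) + (-25) + (-5) + (-6) + (-30) = -66
Area = |Σ|/2 = 33.

33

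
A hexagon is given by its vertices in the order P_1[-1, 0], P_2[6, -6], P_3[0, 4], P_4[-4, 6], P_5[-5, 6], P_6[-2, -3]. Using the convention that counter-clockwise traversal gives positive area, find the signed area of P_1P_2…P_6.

38

Apply the surveyor's formula: 2A = Σ (x_i·y_{i+1} − x_{i+1}·y_i), indices taken mod 6.
P_1→P_2: (-1)(-6) − (6)(0) = 6
P_2→P_3: (6)(4) − (0)(-6) = 24
P_3→P_4: (0)(6) − (-4)(4) = 16
P_4→P_5: (-4)(6) − (-5)(6) = 6
P_5→P_6: (-5)(-3) − (-2)(6) = 27
P_6→P_1: (-2)(0) − (-1)(-3) = -3
Σ = 76
Signed area = Σ/2 = 38 (positive ⇒ counter-clockwise traversal).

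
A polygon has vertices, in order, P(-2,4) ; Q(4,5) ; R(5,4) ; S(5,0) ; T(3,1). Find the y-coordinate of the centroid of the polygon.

80/27

Apply the shoelace (surveyor's) formula. First the cross-terms c_i = x_i·y_{i+1} − x_{i+1}·y_i:
  -26, -9, -20, 5, 14  ⇒  2A = -36, A = -18.
Then Σ (y_i + y_{i+1})·c_i = -320, so ȳ = -320 / (6·(-18)) = 80/27.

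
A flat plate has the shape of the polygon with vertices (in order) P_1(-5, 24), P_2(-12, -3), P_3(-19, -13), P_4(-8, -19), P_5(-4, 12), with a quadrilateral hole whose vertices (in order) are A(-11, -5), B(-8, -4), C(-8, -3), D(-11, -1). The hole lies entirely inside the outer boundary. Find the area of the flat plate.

218

Outer boundary:
Σ = (303) + (99) + (257) + (-172) + (-36) = 451
Area = |Σ|/2 = 225.5.
Hole:
Apply the shoelace (surveyor's) formula: 2A = Σ (x_i·y_{i+1} − x_{i+1}·y_i), indices taken mod 4.
Cross-terms: 4, -8, -25, 44  ⇒  Σ = 15
Area = |Σ|/2 = 7.5.
Net area = 225.5 − 7.5 = 218.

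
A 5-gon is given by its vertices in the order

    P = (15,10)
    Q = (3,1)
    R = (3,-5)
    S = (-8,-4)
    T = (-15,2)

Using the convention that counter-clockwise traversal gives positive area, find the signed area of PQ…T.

-170.5

Σ = (-15) + (-18) + (-52) + (-76) + (-180) = -341
Signed area = Σ/2 = -170.5 (negative ⇒ clockwise traversal).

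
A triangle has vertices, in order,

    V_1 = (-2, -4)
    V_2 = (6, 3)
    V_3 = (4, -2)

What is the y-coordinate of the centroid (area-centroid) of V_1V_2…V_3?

-1

Apply the shoelace formula. First the cross-terms c_i = x_i·y_{i+1} − x_{i+1}·y_i:
  18, -24, -20  ⇒  2A = -26, A = -13.
Then Σ (y_i + y_{i+1})·c_i = 78, so ȳ = 78 / (6·(-13)) = -1.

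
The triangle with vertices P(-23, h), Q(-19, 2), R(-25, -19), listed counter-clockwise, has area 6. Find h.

Write out the shoelace sum; only the two edges meeting at P involve h:
2·Area = [((-25)·h − (-23)·(-19)) + ((-23)·2 − (-19)·h)] + 411
       = -6·h + -72 = 12
⇒ h = -14.

-14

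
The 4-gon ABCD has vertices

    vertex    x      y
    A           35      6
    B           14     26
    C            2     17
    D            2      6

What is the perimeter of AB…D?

|AB| = √((-21)² + (20)²) = √841 = 29
|BC| = √((-12)² + (-9)²) = √225 = 15
|CD| = √((0)² + (-11)²) = √121 = 11
|DA| = √((33)² + (0)²) = √1089 = 33
Perimeter = 29 + 15 + 11 + 33 = 88.

88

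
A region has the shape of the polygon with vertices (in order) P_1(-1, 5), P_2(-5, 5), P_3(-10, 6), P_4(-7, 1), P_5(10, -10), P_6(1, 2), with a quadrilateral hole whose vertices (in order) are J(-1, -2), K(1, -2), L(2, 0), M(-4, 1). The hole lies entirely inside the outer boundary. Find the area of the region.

75

Outer boundary:
P_1→P_2: (-1)(5) − (-5)(5) = 20
P_2→P_3: (-5)(6) − (-10)(5) = 20
P_3→P_4: (-10)(1) − (-7)(6) = 32
P_4→P_5: (-7)(-10) − (10)(1) = 60
P_5→P_6: (10)(2) − (1)(-10) = 30
P_6→P_1: (1)(5) − (-1)(2) = 7
Σ = 169
Area = |Σ|/2 = 84.5.
Hole:
Apply the shoelace formula: 2A = Σ (x_i·y_{i+1} − x_{i+1}·y_i), indices taken mod 4.
Σ = (4) + (4) + (2) + (9) = 19
Area = |Σ|/2 = 9.5.
Net area = 84.5 − 9.5 = 75.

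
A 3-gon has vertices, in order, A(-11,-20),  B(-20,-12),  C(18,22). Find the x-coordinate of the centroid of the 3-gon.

Apply the surveyor's formula. First the cross-terms c_i = x_i·y_{i+1} − x_{i+1}·y_i:
  -268, -224, -118  ⇒  2A = -610, A = -305.
Then Σ (x_i + x_{i+1})·c_i = 7930, so x̄ = 7930 / (6·(-305)) = -13/3.

-13/3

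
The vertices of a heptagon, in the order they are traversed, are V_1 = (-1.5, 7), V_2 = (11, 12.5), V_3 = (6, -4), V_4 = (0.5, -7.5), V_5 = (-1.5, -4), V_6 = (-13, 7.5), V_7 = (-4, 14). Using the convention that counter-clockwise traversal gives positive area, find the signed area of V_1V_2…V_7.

-246.625

Apply the shoelace (surveyor's) formula: 2A = Σ (x_i·y_{i+1} − x_{i+1}·y_i), indices taken mod 7.
Σ = (-95.75) + (-119) + (-43) + (-13.25) + (-63.25) + (-152) + (-7) = -493.25
Signed area = Σ/2 = -246.625 (negative ⇒ clockwise traversal).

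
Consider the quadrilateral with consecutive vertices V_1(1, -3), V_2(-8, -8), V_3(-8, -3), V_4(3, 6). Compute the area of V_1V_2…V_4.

63

Σ = (-32) + (-40) + (-39) + (-15) = -126
Area = |Σ|/2 = 63.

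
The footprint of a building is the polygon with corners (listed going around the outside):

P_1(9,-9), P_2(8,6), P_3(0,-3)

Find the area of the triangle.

Σ = (126) + (-24) + (27) = 129
Area = |Σ|/2 = 64.5.

64.5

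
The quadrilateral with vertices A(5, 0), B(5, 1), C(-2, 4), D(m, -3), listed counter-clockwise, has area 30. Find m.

-3

Write out the shoelace sum; only the two edges meeting at D involve m:
2·Area = [((-2)·(-3) − m·4) + (m·0 − 5·(-3))] + 27
       = -4·m + 48 = 60
⇒ m = -3.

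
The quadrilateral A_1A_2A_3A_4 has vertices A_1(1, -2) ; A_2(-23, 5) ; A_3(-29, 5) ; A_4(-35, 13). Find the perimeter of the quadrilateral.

80

|A_1A_2| = √((-24)² + (7)²) = √625 = 25
|A_2A_3| = √((-6)² + (0)²) = √36 = 6
|A_3A_4| = √((-6)² + (8)²) = √100 = 10
|A_4A_1| = √((36)² + (-15)²) = √1521 = 39
Perimeter = 25 + 6 + 10 + 39 = 80.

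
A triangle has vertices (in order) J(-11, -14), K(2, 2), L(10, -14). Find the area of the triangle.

Apply the shoelace (surveyor's) formula: 2A = Σ (x_i·y_{i+1} − x_{i+1}·y_i), indices taken mod 3.
J→K: (-11)(2) − (2)(-14) = 6
K→L: (2)(-14) − (10)(2) = -48
L→J: (10)(-14) − (-11)(-14) = -294
Σ = -336
Area = |Σ|/2 = 168.

168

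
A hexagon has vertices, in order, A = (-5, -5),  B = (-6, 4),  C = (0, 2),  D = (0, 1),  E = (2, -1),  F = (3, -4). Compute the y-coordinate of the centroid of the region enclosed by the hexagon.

-53/52

Apply Gauss's area formula. First the cross-terms c_i = x_i·y_{i+1} − x_{i+1}·y_i:
  -50, -12, 0, -2, -5, -35  ⇒  2A = -104, A = -52.
Then Σ (y_i + y_{i+1})·c_i = 318, so ȳ = 318 / (6·(-52)) = -53/52.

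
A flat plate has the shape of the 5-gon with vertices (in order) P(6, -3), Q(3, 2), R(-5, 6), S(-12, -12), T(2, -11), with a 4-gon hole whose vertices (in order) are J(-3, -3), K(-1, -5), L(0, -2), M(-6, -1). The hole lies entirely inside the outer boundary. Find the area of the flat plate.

190

Outer boundary:
Σ = (21) + (28) + (132) + (156) + (60) = 397
Area = |Σ|/2 = 198.5.
Hole:
Apply Gauss's area formula: 2A = Σ (x_i·y_{i+1} − x_{i+1}·y_i), indices taken mod 4.
Cross-terms: 12, 2, -12, 15  ⇒  Σ = 17
Area = |Σ|/2 = 8.5.
Net area = 198.5 − 8.5 = 190.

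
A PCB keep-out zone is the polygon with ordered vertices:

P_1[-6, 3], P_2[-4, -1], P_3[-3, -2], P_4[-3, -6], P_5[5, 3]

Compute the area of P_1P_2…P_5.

Σ = (18) + (5) + (12) + (21) + (33) = 89
Area = |Σ|/2 = 44.5.

44.5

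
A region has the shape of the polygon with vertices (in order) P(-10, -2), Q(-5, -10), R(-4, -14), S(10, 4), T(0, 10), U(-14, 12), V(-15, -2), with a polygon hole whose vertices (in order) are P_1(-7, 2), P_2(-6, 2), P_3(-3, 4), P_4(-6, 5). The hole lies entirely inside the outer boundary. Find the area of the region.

Outer boundary:
Apply Gauss's area formula: 2A = Σ (x_i·y_{i+1} − x_{i+1}·y_i), indices taken mod 7.
P→Q: (-10)(-10) − (-5)(-2) = 90
Q→R: (-5)(-14) − (-4)(-10) = 30
R→S: (-4)(4) − (10)(-14) = 124
S→T: (10)(10) − (0)(4) = 100
T→U: (0)(12) − (-14)(10) = 140
U→V: (-14)(-2) − (-15)(12) = 208
V→P: (-15)(-2) − (-10)(-2) = 10
Σ = 702
Area = |Σ|/2 = 351.
Hole:
Apply Gauss's area formula: 2A = Σ (x_i·y_{i+1} − x_{i+1}·y_i), indices taken mod 4.
P_1→P_2: (-7)(2) − (-6)(2) = -2
P_2→P_3: (-6)(4) − (-3)(2) = -18
P_3→P_4: (-3)(5) − (-6)(4) = 9
P_4→P_1: (-6)(2) − (-7)(5) = 23
Σ = 12
Area = |Σ|/2 = 6.
Net area = 351 − 6 = 345.

345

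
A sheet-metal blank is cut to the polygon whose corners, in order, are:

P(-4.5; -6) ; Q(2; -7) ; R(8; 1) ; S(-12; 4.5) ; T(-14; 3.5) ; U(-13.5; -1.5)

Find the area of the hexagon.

Apply Gauss's area formula: 2A = Σ (x_i·y_{i+1} − x_{i+1}·y_i), indices taken mod 6.
Σ = (43.5) + (58) + (48) + (21) + (68.25) + (74.25) = 313
Area = |Σ|/2 = 156.5.

156.5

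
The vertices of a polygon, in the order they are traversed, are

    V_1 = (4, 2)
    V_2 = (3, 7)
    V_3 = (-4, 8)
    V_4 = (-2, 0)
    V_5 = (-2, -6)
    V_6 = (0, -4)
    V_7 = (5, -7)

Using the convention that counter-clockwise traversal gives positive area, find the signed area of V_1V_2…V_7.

Apply the shoelace formula: 2A = Σ (x_i·y_{i+1} − x_{i+1}·y_i), indices taken mod 7.
V_1→V_2: (4)(7) − (3)(2) = 22
V_2→V_3: (3)(8) − (-4)(7) = 52
V_3→V_4: (-4)(0) − (-2)(8) = 16
V_4→V_5: (-2)(-6) − (-2)(0) = 12
V_5→V_6: (-2)(-4) − (0)(-6) = 8
V_6→V_7: (0)(-7) − (5)(-4) = 20
V_7→V_1: (5)(2) − (4)(-7) = 38
Σ = 168
Signed area = Σ/2 = 84 (positive ⇒ counter-clockwise traversal).

84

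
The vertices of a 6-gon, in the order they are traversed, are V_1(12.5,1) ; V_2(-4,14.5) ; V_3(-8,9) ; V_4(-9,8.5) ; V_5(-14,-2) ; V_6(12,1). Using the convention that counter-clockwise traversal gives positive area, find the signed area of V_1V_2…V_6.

Cross-terms: 185.25, 80, 13, 137, 10, -0.5  ⇒  Σ = 424.75
Signed area = Σ/2 = 212.375 (positive ⇒ counter-clockwise traversal).

212.375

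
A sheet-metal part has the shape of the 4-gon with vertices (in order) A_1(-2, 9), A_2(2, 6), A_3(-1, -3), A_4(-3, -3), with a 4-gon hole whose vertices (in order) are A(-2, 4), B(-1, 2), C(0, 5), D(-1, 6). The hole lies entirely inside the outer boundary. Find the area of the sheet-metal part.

Outer boundary:
Σ = (-30) + (0) + (-6) + (-33) = -69
Area = |Σ|/2 = 34.5.
Hole:
Apply the shoelace (surveyor's) formula: 2A = Σ (x_i·y_{i+1} − x_{i+1}·y_i), indices taken mod 4.
Cross-terms: 0, -5, 5, 8  ⇒  Σ = 8
Area = |Σ|/2 = 4.
Net area = 34.5 − 4 = 30.5.

30.5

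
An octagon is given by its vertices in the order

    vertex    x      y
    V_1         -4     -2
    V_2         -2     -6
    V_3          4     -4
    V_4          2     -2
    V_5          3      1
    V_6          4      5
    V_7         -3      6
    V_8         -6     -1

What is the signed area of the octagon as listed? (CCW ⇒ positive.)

78.5

V_1→V_2: (-4)(-6) − (-2)(-2) = 20
V_2→V_3: (-2)(-4) − (4)(-6) = 32
V_3→V_4: (4)(-2) − (2)(-4) = 0
V_4→V_5: (2)(1) − (3)(-2) = 8
V_5→V_6: (3)(5) − (4)(1) = 11
V_6→V_7: (4)(6) − (-3)(5) = 39
V_7→V_8: (-3)(-1) − (-6)(6) = 39
V_8→V_1: (-6)(-2) − (-4)(-1) = 8
Σ = 157
Signed area = Σ/2 = 78.5 (positive ⇒ counter-clockwise traversal).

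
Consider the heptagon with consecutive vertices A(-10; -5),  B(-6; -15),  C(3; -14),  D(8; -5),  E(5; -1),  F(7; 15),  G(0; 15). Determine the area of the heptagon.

Cross-terms: 120, 129, 97, 17, 82, 105, 150  ⇒  Σ = 700
Area = |Σ|/2 = 350.

350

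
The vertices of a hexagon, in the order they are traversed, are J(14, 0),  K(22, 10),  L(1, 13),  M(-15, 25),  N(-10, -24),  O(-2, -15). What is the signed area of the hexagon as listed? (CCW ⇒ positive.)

779

Apply Gauss's area formula: 2A = Σ (x_i·y_{i+1} − x_{i+1}·y_i), indices taken mod 6.
Σ = (140) + (276) + (220) + (610) + (102) + (210) = 1558
Signed area = Σ/2 = 779 (positive ⇒ counter-clockwise traversal).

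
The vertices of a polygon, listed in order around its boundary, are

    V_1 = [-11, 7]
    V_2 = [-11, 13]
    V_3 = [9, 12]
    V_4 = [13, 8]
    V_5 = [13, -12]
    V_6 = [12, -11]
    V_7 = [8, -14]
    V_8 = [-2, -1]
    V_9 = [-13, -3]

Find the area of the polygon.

452.5

Apply the shoelace formula: 2A = Σ (x_i·y_{i+1} − x_{i+1}·y_i), indices taken mod 9.
Cross-terms: -66, -249, -84, -260, 1, -80, -36, -7, -124  ⇒  Σ = -905
Area = |Σ|/2 = 452.5.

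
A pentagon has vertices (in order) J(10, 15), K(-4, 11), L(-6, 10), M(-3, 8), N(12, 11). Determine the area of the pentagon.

59.5

Apply the surveyor's formula: 2A = Σ (x_i·y_{i+1} − x_{i+1}·y_i), indices taken mod 5.
J→K: (10)(11) − (-4)(15) = 170
K→L: (-4)(10) − (-6)(11) = 26
L→M: (-6)(8) − (-3)(10) = -18
M→N: (-3)(11) − (12)(8) = -129
N→J: (12)(15) − (10)(11) = 70
Σ = 119
Area = |Σ|/2 = 59.5.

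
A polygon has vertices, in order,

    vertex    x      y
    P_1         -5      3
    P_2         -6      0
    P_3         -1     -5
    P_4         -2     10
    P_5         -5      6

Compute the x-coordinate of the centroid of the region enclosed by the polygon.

-764/243

Apply the shoelace (surveyor's) formula. First the cross-terms c_i = x_i·y_{i+1} − x_{i+1}·y_i:
  18, 30, -20, 38, 15  ⇒  2A = 81, A = 40.5.
Then Σ (x_i + x_{i+1})·c_i = -764, so x̄ = -764 / (6·40.5) = -764/243.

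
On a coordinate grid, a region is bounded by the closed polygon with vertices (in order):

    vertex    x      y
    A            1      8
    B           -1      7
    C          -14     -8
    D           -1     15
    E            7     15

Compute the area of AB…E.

88

Apply the shoelace formula: 2A = Σ (x_i·y_{i+1} − x_{i+1}·y_i), indices taken mod 5.
Cross-terms: 15, 106, -218, -120, 41  ⇒  Σ = -176
Area = |Σ|/2 = 88.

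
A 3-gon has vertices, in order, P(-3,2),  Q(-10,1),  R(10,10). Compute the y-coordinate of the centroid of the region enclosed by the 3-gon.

13/3

Apply the shoelace (surveyor's) formula. First the cross-terms c_i = x_i·y_{i+1} − x_{i+1}·y_i:
  17, -110, 50  ⇒  2A = -43, A = -21.5.
Then Σ (y_i + y_{i+1})·c_i = -559, so ȳ = -559 / (6·(-21.5)) = 13/3.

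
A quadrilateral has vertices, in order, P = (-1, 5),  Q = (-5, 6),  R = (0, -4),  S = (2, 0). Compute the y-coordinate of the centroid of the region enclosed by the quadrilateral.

Apply the shoelace formula. First the cross-terms c_i = x_i·y_{i+1} − x_{i+1}·y_i:
  19, 20, 8, 10  ⇒  2A = 57, A = 28.5.
Then Σ (y_i + y_{i+1})·c_i = 267, so ȳ = 267 / (6·28.5) = 89/57.

89/57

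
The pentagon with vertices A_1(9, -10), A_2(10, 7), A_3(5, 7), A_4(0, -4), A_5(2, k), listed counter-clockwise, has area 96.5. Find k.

Write out the shoelace sum; only the two edges meeting at A_5 involve k:
2·Area = [(0·k − 2·(-4)) + (2·(-10) − 9·k)] + 178
       = -9·k + 166 = 193
⇒ k = -3.

-3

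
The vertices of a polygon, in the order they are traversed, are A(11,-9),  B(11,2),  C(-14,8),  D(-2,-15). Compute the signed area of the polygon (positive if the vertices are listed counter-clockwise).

323

Apply the shoelace formula: 2A = Σ (x_i·y_{i+1} − x_{i+1}·y_i), indices taken mod 4.
Cross-terms: 121, 116, 226, 183  ⇒  Σ = 646
Signed area = Σ/2 = 323 (positive ⇒ counter-clockwise traversal).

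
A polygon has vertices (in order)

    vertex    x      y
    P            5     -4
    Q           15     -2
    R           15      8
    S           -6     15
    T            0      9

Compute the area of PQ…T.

187

Apply the shoelace (surveyor's) formula: 2A = Σ (x_i·y_{i+1} − x_{i+1}·y_i), indices taken mod 5.
Σ = (50) + (150) + (273) + (-54) + (-45) = 374
Area = |Σ|/2 = 187.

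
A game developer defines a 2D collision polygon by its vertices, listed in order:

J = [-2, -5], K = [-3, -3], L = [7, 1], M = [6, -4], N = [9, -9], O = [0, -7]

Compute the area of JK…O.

Apply Gauss's area formula: 2A = Σ (x_i·y_{i+1} − x_{i+1}·y_i), indices taken mod 6.
Σ = (-9) + (18) + (-34) + (-18) + (-63) + (-14) = -120
Area = |Σ|/2 = 60.

60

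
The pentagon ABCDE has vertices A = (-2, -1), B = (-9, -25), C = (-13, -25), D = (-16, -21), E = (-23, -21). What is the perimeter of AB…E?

|AB| = √((-7)² + (-24)²) = √625 = 25
|BC| = √((-4)² + (0)²) = √16 = 4
|CD| = √((-3)² + (4)²) = √25 = 5
|DE| = √((-7)² + (0)²) = √49 = 7
|EA| = √((21)² + (20)²) = √841 = 29
Perimeter = 25 + 4 + 5 + 7 + 29 = 70.

70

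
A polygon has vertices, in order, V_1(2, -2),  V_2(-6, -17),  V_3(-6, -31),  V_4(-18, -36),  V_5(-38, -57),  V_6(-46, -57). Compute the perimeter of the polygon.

154

|V_1V_2| = √((-8)² + (-15)²) = √289 = 17
|V_2V_3| = √((0)² + (-14)²) = √196 = 14
|V_3V_4| = √((-12)² + (-5)²) = √169 = 13
|V_4V_5| = √((-20)² + (-21)²) = √841 = 29
|V_5V_6| = √((-8)² + (0)²) = √64 = 8
|V_6V_1| = √((48)² + (55)²) = √5329 = 73
Perimeter = 17 + 14 + 13 + 29 + 8 + 73 = 154.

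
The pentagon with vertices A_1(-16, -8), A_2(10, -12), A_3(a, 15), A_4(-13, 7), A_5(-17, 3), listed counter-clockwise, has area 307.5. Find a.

Write out the shoelace sum; only the two edges meeting at A_3 involve a:
2·Area = [(10·15 − a·(-12)) + (a·7 − (-13)·15)] + 536
       = 19·a + 881 = 615
⇒ a = -14.

-14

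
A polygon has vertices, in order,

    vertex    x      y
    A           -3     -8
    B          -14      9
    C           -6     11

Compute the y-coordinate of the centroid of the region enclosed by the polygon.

4

Apply Gauss's area formula. First the cross-terms c_i = x_i·y_{i+1} − x_{i+1}·y_i:
  -139, -100, 81  ⇒  2A = -158, A = -79.
Then Σ (y_i + y_{i+1})·c_i = -1896, so ȳ = -1896 / (6·(-79)) = 4.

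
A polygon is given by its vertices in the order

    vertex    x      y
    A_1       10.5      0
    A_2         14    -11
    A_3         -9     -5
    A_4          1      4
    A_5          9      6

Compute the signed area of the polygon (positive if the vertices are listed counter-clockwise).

-204.25

A_1→A_2: (10.5)(-11) − (14)(0) = -115.5
A_2→A_3: (14)(-5) − (-9)(-11) = -169
A_3→A_4: (-9)(4) − (1)(-5) = -31
A_4→A_5: (1)(6) − (9)(4) = -30
A_5→A_1: (9)(0) − (10.5)(6) = -63
Σ = -408.5
Signed area = Σ/2 = -204.25 (negative ⇒ clockwise traversal).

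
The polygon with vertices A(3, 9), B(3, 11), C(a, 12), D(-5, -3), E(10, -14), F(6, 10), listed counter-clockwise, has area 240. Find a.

Write out the shoelace sum; only the two edges meeting at C involve a:
2·Area = [(3·12 − a·11) + (a·(-3) − (-5)·12)] + 314
       = -14·a + 410 = 480
⇒ a = -5.

-5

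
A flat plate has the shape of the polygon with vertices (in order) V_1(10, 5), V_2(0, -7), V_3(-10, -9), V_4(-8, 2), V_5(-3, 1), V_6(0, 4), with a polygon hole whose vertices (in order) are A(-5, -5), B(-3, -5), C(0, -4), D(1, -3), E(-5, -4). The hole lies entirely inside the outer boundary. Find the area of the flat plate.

Outer boundary:
Apply the shoelace (surveyor's) formula: 2A = Σ (x_i·y_{i+1} − x_{i+1}·y_i), indices taken mod 6.
Σ = (-70) + (-70) + (-92) + (-2) + (-12) + (-40) = -286
Area = |Σ|/2 = 143.
Hole:
Cross-terms: 10, 12, 4, -19, 5  ⇒  Σ = 12
Area = |Σ|/2 = 6.
Net area = 143 − 6 = 137.

137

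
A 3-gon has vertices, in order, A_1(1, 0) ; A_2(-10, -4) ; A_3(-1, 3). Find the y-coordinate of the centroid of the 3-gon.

Apply Gauss's area formula. First the cross-terms c_i = x_i·y_{i+1} − x_{i+1}·y_i:
  -4, -34, -3  ⇒  2A = -41, A = -20.5.
Then Σ (y_i + y_{i+1})·c_i = 41, so ȳ = 41 / (6·(-20.5)) = -1/3.

-1/3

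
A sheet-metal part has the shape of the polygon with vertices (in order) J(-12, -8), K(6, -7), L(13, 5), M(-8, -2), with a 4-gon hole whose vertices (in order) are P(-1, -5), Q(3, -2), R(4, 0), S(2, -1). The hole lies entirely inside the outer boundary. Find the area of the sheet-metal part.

148.5

Outer boundary:
J→K: (-12)(-7) − (6)(-8) = 132
K→L: (6)(5) − (13)(-7) = 121
L→M: (13)(-2) − (-8)(5) = 14
M→J: (-8)(-8) − (-12)(-2) = 40
Σ = 307
Area = |Σ|/2 = 153.5.
Hole:
Σ = (17) + (8) + (-4) + (-11) = 10
Area = |Σ|/2 = 5.
Net area = 153.5 − 5 = 148.5.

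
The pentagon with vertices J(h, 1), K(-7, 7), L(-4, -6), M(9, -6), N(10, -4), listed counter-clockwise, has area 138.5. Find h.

Write out the shoelace sum; only the two edges meeting at J involve h:
2·Area = [(10·1 − h·(-4)) + (h·7 − (-7)·1)] + 172
       = 11·h + 189 = 277
⇒ h = 8.

8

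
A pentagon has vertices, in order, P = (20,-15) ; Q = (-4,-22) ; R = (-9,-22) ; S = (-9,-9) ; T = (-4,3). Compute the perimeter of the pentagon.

86

|PQ| = √((-24)² + (-7)²) = √625 = 25
|QR| = √((-5)² + (0)²) = √25 = 5
|RS| = √((0)² + (13)²) = √169 = 13
|ST| = √((5)² + (12)²) = √169 = 13
|TP| = √((24)² + (-18)²) = √900 = 30
Perimeter = 25 + 5 + 13 + 13 + 30 = 86.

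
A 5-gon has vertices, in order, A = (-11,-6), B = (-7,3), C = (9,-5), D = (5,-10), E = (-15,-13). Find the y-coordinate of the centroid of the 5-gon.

Apply the surveyor's formula. First the cross-terms c_i = x_i·y_{i+1} − x_{i+1}·y_i:
  -75, 8, -65, -215, -53  ⇒  2A = -400, A = -200.
Then Σ (y_i + y_{i+1})·c_i = 7136, so ȳ = 7136 / (6·(-200)) = -446/75.

-446/75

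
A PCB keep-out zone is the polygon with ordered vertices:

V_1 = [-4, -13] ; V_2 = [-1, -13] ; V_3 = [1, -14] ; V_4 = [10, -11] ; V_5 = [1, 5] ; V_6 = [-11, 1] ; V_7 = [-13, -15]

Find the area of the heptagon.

299.5

Apply the surveyor's formula: 2A = Σ (x_i·y_{i+1} − x_{i+1}·y_i), indices taken mod 7.
Σ = (39) + (27) + (129) + (61) + (56) + (178) + (109) = 599
Area = |Σ|/2 = 299.5.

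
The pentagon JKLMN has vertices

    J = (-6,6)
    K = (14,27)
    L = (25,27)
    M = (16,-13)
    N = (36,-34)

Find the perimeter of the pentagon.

|JK| = √((20)² + (21)²) = √841 = 29
|KL| = √((11)² + (0)²) = √121 = 11
|LM| = √((-9)² + (-40)²) = √1681 = 41
|MN| = √((20)² + (-21)²) = √841 = 29
|NJ| = √((-42)² + (40)²) = √3364 = 58
Perimeter = 29 + 11 + 41 + 29 + 58 = 168.

168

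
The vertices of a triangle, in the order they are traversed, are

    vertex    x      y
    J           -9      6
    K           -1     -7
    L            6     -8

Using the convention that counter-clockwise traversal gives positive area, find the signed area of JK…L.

41.5

Apply the shoelace (surveyor's) formula: 2A = Σ (x_i·y_{i+1} − x_{i+1}·y_i), indices taken mod 3.
J→K: (-9)(-7) − (-1)(6) = 69
K→L: (-1)(-8) − (6)(-7) = 50
L→J: (6)(6) − (-9)(-8) = -36
Σ = 83
Signed area = Σ/2 = 41.5 (positive ⇒ counter-clockwise traversal).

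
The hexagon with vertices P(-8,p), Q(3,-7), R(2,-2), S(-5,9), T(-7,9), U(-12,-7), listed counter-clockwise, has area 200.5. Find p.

Write out the shoelace sum; only the two edges meeting at P involve p:
2·Area = [((-12)·p − (-8)·(-7)) + ((-8)·(-7) − 3·p)] + 191
       = -15·p + 191 = 401
⇒ p = -14.

-14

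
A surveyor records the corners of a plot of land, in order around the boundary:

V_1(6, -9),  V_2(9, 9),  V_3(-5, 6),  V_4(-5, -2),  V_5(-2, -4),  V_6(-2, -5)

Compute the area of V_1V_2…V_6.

Apply the shoelace (surveyor's) formula: 2A = Σ (x_i·y_{i+1} − x_{i+1}·y_i), indices taken mod 6.
Cross-terms: 135, 99, 40, 16, 2, 48  ⇒  Σ = 340
Area = |Σ|/2 = 170.

170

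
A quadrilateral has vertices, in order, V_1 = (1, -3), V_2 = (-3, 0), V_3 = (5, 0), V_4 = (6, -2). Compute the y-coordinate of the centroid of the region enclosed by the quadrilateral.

-127/105

Apply the shoelace formula. First the cross-terms c_i = x_i·y_{i+1} − x_{i+1}·y_i:
  -9, 0, -10, -16  ⇒  2A = -35, A = -17.5.
Then Σ (y_i + y_{i+1})·c_i = 127, so ȳ = 127 / (6·(-17.5)) = -127/105.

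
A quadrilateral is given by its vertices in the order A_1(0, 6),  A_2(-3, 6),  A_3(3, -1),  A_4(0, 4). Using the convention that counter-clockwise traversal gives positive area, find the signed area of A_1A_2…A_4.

7.5

Apply the shoelace (surveyor's) formula: 2A = Σ (x_i·y_{i+1} − x_{i+1}·y_i), indices taken mod 4.
Cross-terms: 18, -15, 12, 0  ⇒  Σ = 15
Signed area = Σ/2 = 7.5 (positive ⇒ counter-clockwise traversal).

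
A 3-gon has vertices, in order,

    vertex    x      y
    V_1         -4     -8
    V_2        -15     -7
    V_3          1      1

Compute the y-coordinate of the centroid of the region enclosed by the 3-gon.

Apply the surveyor's formula. First the cross-terms c_i = x_i·y_{i+1} − x_{i+1}·y_i:
  -92, -8, -4  ⇒  2A = -104, A = -52.
Then Σ (y_i + y_{i+1})·c_i = 1456, so ȳ = 1456 / (6·(-52)) = -14/3.

-14/3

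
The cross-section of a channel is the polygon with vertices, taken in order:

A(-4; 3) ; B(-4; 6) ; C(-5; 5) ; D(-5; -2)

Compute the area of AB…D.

5

A→B: (-4)(6) − (-4)(3) = -12
B→C: (-4)(5) − (-5)(6) = 10
C→D: (-5)(-2) − (-5)(5) = 35
D→A: (-5)(3) − (-4)(-2) = -23
Σ = 10
Area = |Σ|/2 = 5.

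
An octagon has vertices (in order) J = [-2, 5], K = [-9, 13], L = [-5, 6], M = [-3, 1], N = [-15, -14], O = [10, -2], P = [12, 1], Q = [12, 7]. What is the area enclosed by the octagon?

225

Σ = (19) + (11) + (13) + (57) + (170) + (34) + (72) + (74) = 450
Area = |Σ|/2 = 225.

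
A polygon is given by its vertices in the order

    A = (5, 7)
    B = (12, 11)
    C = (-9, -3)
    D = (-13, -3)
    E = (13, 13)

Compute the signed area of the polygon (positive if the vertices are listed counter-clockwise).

Cross-terms: -29, 63, -12, -130, 26  ⇒  Σ = -82
Signed area = Σ/2 = -41 (negative ⇒ clockwise traversal).

-41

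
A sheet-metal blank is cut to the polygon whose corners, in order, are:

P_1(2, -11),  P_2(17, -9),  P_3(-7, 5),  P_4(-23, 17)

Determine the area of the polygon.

203

Apply Gauss's area formula: 2A = Σ (x_i·y_{i+1} − x_{i+1}·y_i), indices taken mod 4.
Σ = (169) + (22) + (-4) + (219) = 406
Area = |Σ|/2 = 203.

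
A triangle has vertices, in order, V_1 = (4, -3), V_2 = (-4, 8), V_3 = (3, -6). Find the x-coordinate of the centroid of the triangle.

Apply the shoelace formula. First the cross-terms c_i = x_i·y_{i+1} − x_{i+1}·y_i:
  20, 0, 15  ⇒  2A = 35, A = 17.5.
Then Σ (x_i + x_{i+1})·c_i = 105, so x̄ = 105 / (6·17.5) = 1.

1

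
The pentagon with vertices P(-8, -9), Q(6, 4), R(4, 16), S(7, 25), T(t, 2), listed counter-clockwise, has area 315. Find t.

-15

The doubled signed area Σ (x_i y_{i+1} − x_{i+1} y_i) is linear in t.
With t=0 it equals 120; the coefficient of t is -34 (from the two edges through T).
So -34·t + 120 = 2·315 = 630 ⇒ t = -15.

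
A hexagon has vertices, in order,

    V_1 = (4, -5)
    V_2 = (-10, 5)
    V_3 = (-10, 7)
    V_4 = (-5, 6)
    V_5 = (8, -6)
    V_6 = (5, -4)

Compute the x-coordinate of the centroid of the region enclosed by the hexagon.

-397/156

Apply Gauss's area formula. First the cross-terms c_i = x_i·y_{i+1} − x_{i+1}·y_i:
  -30, -20, -25, -18, -2, -9  ⇒  2A = -104, A = -52.
Then Σ (x_i + x_{i+1})·c_i = 794, so x̄ = 794 / (6·(-52)) = -397/156.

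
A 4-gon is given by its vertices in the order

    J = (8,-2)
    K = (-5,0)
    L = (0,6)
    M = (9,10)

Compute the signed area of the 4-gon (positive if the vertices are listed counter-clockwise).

-96

Σ = (-10) + (-30) + (-54) + (-98) = -192
Signed area = Σ/2 = -96 (negative ⇒ clockwise traversal).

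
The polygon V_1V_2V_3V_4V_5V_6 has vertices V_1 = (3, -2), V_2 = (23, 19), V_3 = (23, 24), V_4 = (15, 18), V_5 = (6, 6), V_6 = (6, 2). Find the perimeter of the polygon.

|V_1V_2| = √((20)² + (21)²) = √841 = 29
|V_2V_3| = √((0)² + (5)²) = √25 = 5
|V_3V_4| = √((-8)² + (-6)²) = √100 = 10
|V_4V_5| = √((-9)² + (-12)²) = √225 = 15
|V_5V_6| = √((0)² + (-4)²) = √16 = 4
|V_6V_1| = √((-3)² + (-4)²) = √25 = 5
Perimeter = 29 + 5 + 10 + 15 + 4 + 5 = 68.

68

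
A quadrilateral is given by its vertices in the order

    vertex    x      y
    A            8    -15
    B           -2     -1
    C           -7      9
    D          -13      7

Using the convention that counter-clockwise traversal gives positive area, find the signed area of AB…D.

72

Cross-terms: -38, -25, 68, 139  ⇒  Σ = 144
Signed area = Σ/2 = 72 (positive ⇒ counter-clockwise traversal).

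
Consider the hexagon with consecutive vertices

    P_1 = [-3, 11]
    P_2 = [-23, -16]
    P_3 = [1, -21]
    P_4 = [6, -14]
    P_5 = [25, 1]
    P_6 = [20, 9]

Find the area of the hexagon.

860

Σ = (301) + (499) + (112) + (356) + (205) + (247) = 1720
Area = |Σ|/2 = 860.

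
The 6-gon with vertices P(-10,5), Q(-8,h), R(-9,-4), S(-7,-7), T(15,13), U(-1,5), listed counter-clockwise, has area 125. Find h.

The doubled signed area Σ (x_i y_{i+1} − x_{i+1} y_i) is linear in h.
With h=0 it equals 254; the coefficient of h is -1 (from the two edges through Q).
So -1·h + 254 = 2·125 = 250 ⇒ h = 4.

4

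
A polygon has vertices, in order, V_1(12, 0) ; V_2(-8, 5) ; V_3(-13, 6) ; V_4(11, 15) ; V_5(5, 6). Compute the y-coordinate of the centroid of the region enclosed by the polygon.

1123/159

Apply Gauss's area formula. First the cross-terms c_i = x_i·y_{i+1} − x_{i+1}·y_i:
  60, 17, -261, -9, -72  ⇒  2A = -265, A = -132.5.
Then Σ (y_i + y_{i+1})·c_i = -5615, so ȳ = -5615 / (6·(-132.5)) = 1123/159.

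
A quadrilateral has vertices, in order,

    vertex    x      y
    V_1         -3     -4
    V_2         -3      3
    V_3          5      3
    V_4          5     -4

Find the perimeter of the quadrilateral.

|V_1V_2| = √((0)² + (7)²) = √49 = 7
|V_2V_3| = √((8)² + (0)²) = √64 = 8
|V_3V_4| = √((0)² + (-7)²) = √49 = 7
|V_4V_1| = √((-8)² + (0)²) = √64 = 8
Perimeter = 7 + 8 + 7 + 8 = 30.

30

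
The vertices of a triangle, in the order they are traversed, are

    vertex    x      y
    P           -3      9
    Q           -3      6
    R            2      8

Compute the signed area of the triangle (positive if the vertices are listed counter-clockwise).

7.5

Apply the surveyor's formula: 2A = Σ (x_i·y_{i+1} − x_{i+1}·y_i), indices taken mod 3.
Σ = (9) + (-36) + (42) = 15
Signed area = Σ/2 = 7.5 (positive ⇒ counter-clockwise traversal).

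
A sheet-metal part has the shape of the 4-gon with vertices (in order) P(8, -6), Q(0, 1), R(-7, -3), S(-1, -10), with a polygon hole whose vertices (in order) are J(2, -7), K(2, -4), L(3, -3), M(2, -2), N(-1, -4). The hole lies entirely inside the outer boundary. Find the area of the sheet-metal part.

Outer boundary:
Σ = (8) + (7) + (67) + (86) = 168
Area = |Σ|/2 = 84.
Hole:
Apply Gauss's area formula: 2A = Σ (x_i·y_{i+1} − x_{i+1}·y_i), indices taken mod 5.
J→K: (2)(-4) − (2)(-7) = 6
K→L: (2)(-3) − (3)(-4) = 6
L→M: (3)(-2) − (2)(-3) = 0
M→N: (2)(-4) − (-1)(-2) = -10
N→J: (-1)(-7) − (2)(-4) = 15
Σ = 17
Area = |Σ|/2 = 8.5.
Net area = 84 − 8.5 = 75.5.

75.5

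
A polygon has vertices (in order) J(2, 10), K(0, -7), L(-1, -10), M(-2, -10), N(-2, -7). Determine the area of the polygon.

21.5

Apply the shoelace formula: 2A = Σ (x_i·y_{i+1} − x_{i+1}·y_i), indices taken mod 5.
Σ = (-14) + (-7) + (-10) + (-6) + (-6) = -43
Area = |Σ|/2 = 21.5.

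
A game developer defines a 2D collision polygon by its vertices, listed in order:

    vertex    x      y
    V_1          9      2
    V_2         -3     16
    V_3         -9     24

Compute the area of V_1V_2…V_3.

Apply Gauss's area formula: 2A = Σ (x_i·y_{i+1} − x_{i+1}·y_i), indices taken mod 3.
V_1→V_2: (9)(16) − (-3)(2) = 150
V_2→V_3: (-3)(24) − (-9)(16) = 72
V_3→V_1: (-9)(2) − (9)(24) = -234
Σ = -12
Area = |Σ|/2 = 6.

6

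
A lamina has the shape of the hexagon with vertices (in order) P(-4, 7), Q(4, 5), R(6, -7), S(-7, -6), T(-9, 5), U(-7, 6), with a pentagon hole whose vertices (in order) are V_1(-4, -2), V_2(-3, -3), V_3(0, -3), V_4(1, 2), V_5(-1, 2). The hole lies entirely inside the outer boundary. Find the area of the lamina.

Outer boundary:
Apply the shoelace formula: 2A = Σ (x_i·y_{i+1} − x_{i+1}·y_i), indices taken mod 6.
Σ = (-48) + (-58) + (-85) + (-89) + (-19) + (-25) = -324
Area = |Σ|/2 = 162.
Hole:
Apply the shoelace (surveyor's) formula: 2A = Σ (x_i·y_{i+1} − x_{i+1}·y_i), indices taken mod 5.
Cross-terms: 6, 9, 3, 4, 10  ⇒  Σ = 32
Area = |Σ|/2 = 16.
Net area = 162 − 16 = 146.

146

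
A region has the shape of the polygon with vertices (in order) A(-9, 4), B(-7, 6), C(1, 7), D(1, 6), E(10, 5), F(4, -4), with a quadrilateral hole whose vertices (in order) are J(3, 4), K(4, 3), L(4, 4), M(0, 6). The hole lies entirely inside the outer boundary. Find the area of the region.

107

Outer boundary:
Cross-terms: -26, -55, -1, -55, -60, -20  ⇒  Σ = -217
Area = |Σ|/2 = 108.5.
Hole:
Apply the shoelace (surveyor's) formula: 2A = Σ (x_i·y_{i+1} − x_{i+1}·y_i), indices taken mod 4.
Σ = (-7) + (4) + (24) + (-18) = 3
Area = |Σ|/2 = 1.5.
Net area = 108.5 − 1.5 = 107.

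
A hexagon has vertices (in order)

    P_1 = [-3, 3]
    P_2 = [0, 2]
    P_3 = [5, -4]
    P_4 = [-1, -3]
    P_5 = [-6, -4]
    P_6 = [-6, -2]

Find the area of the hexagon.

P_1→P_2: (-3)(2) − (0)(3) = -6
P_2→P_3: (0)(-4) − (5)(2) = -10
P_3→P_4: (5)(-3) − (-1)(-4) = -19
P_4→P_5: (-1)(-4) − (-6)(-3) = -14
P_5→P_6: (-6)(-2) − (-6)(-4) = -12
P_6→P_1: (-6)(3) − (-3)(-2) = -24
Σ = -85
Area = |Σ|/2 = 42.5.

42.5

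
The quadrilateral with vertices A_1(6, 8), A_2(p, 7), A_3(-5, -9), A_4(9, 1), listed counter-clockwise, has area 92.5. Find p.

Write out the shoelace sum; only the two edges meeting at A_2 involve p:
2·Area = [(6·7 − p·8) + (p·(-9) − (-5)·7)] + 142
       = -17·p + 219 = 185
⇒ p = 2.

2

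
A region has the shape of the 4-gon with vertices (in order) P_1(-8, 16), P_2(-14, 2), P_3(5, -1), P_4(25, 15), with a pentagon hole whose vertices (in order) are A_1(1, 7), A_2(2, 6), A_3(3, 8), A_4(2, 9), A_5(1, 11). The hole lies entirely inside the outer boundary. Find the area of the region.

Outer boundary:
Apply Gauss's area formula: 2A = Σ (x_i·y_{i+1} − x_{i+1}·y_i), indices taken mod 4.
Σ = (208) + (4) + (100) + (520) = 832
Area = |Σ|/2 = 416.
Hole:
Cross-terms: -8, -2, 11, 13, -4  ⇒  Σ = 10
Area = |Σ|/2 = 5.
Net area = 416 − 5 = 411.

411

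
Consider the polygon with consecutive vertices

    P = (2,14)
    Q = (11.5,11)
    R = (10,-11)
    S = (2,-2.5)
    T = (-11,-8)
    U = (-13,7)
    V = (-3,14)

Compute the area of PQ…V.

Apply the shoelace (surveyor's) formula: 2A = Σ (x_i·y_{i+1} − x_{i+1}·y_i), indices taken mod 7.
Σ = (-139) + (-236.5) + (-3) + (-43.5) + (-181) + (-161) + (-70) = -834
Area = |Σ|/2 = 417.

417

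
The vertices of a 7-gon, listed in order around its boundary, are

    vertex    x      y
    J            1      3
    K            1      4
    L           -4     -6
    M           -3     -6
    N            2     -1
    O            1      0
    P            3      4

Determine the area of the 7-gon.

Σ = (1) + (10) + (6) + (15) + (1) + (4) + (5) = 42
Area = |Σ|/2 = 21.

21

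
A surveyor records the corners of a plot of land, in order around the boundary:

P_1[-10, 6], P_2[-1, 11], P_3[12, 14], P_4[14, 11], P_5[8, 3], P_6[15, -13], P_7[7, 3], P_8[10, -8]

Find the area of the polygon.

Apply the shoelace formula: 2A = Σ (x_i·y_{i+1} − x_{i+1}·y_i), indices taken mod 8.
Σ = (-104) + (-146) + (-64) + (-46) + (-149) + (136) + (-86) + (-20) = -479
Area = |Σ|/2 = 239.5.

239.5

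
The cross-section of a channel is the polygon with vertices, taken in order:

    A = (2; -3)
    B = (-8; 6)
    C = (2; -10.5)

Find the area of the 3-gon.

Σ = (-12) + (72) + (15) = 75
Area = |Σ|/2 = 37.5.

37.5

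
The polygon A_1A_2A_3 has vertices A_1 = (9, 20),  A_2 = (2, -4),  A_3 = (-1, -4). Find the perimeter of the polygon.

54

|A_1A_2| = √((-7)² + (-24)²) = √625 = 25
|A_2A_3| = √((-3)² + (0)²) = √9 = 3
|A_3A_1| = √((10)² + (24)²) = √676 = 26
Perimeter = 25 + 3 + 26 = 54.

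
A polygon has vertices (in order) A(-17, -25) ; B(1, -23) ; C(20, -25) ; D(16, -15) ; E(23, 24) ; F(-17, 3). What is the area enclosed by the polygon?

Apply the surveyor's formula: 2A = Σ (x_i·y_{i+1} − x_{i+1}·y_i), indices taken mod 6.
Cross-terms: 416, 435, 100, 729, 477, 476  ⇒  Σ = 2633
Area = |Σ|/2 = 1316.5.

1316.5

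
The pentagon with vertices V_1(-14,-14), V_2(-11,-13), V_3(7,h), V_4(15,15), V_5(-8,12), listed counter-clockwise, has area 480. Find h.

-6

The doubled signed area Σ (x_i y_{i+1} − x_{i+1} y_i) is linear in h.
With h=0 it equals 804; the coefficient of h is -26 (from the two edges through V_3).
So -26·h + 804 = 2·480 = 960 ⇒ h = -6.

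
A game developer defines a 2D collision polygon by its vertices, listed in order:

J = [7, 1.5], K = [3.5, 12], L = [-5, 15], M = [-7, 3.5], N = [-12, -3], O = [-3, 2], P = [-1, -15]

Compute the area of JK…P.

229.625

Σ = (78.75) + (112.5) + (87.5) + (63) + (-33) + (47) + (103.5) = 459.25
Area = |Σ|/2 = 229.625.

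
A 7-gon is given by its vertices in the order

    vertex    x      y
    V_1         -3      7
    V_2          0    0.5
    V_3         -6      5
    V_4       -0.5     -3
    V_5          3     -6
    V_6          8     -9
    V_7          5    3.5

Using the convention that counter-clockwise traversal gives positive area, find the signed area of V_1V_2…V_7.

86.75

Apply the shoelace formula: 2A = Σ (x_i·y_{i+1} − x_{i+1}·y_i), indices taken mod 7.
V_1→V_2: (-3)(0.5) − (0)(7) = -1.5
V_2→V_3: (0)(5) − (-6)(0.5) = 3
V_3→V_4: (-6)(-3) − (-0.5)(5) = 20.5
V_4→V_5: (-0.5)(-6) − (3)(-3) = 12
V_5→V_6: (3)(-9) − (8)(-6) = 21
V_6→V_7: (8)(3.5) − (5)(-9) = 73
V_7→V_1: (5)(7) − (-3)(3.5) = 45.5
Σ = 173.5
Signed area = Σ/2 = 86.75 (positive ⇒ counter-clockwise traversal).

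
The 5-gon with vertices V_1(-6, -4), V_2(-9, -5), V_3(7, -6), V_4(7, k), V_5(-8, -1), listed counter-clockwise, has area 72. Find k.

0

Write out the shoelace sum; only the two edges meeting at V_4 involve k:
2·Area = [(7·k − 7·(-6)) + (7·(-1) − (-8)·k)] + 109
       = 15·k + 144 = 144
⇒ k = 0.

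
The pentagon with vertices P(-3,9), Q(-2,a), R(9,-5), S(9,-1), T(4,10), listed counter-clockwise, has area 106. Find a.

1

The doubled signed area Σ (x_i y_{i+1} − x_{i+1} y_i) is linear in a.
With a=0 it equals 224; the coefficient of a is -12 (from the two edges through Q).
So -12·a + 224 = 2·106 = 212 ⇒ a = 1.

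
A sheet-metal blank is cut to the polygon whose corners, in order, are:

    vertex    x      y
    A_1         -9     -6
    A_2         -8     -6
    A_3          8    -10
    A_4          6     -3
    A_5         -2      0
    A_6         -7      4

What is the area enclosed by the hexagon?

117

Σ = (6) + (128) + (36) + (-6) + (-8) + (78) = 234
Area = |Σ|/2 = 117.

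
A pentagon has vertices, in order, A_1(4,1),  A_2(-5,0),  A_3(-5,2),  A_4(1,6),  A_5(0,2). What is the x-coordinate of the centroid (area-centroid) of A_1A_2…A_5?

Apply the surveyor's formula. First the cross-terms c_i = x_i·y_{i+1} − x_{i+1}·y_i:
  5, -10, -32, 2, -8  ⇒  2A = -43, A = -21.5.
Then Σ (x_i + x_{i+1})·c_i = 193, so x̄ = 193 / (6·(-21.5)) = -193/129.

-193/129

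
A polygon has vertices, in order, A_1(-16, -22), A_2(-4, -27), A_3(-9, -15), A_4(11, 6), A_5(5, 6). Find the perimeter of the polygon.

96

|A_1A_2| = √((12)² + (-5)²) = √169 = 13
|A_2A_3| = √((-5)² + (12)²) = √169 = 13
|A_3A_4| = √((20)² + (21)²) = √841 = 29
|A_4A_5| = √((-6)² + (0)²) = √36 = 6
|A_5A_1| = √((-21)² + (-28)²) = √1225 = 35
Perimeter = 13 + 13 + 29 + 6 + 35 = 96.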